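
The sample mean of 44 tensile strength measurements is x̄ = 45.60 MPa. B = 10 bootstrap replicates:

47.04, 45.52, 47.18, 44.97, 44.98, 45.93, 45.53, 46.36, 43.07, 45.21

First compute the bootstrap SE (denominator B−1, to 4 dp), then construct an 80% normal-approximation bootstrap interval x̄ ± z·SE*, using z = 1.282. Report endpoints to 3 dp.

Mean of replicates = 45.5790; sum of squared deviations = 12.5977; SE* = √(12.5977/9) = 1.1831
Margin = 1.282 × 1.1831 = 1.5167
Interval: 45.60 ± 1.5167

(44.083, 47.117)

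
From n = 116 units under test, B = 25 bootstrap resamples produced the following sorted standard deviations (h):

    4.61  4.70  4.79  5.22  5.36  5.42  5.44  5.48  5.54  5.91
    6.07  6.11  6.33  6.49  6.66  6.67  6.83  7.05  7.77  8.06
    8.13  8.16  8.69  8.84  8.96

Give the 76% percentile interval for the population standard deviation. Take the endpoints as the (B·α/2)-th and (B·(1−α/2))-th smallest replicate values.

(4.79, 8.16)

α = 0.24; lower rank = 25 × 0.120 = 3; upper rank = 25 × 0.880 = 22.
The 3rd smallest replicate is 4.79; the 22nd is 8.16.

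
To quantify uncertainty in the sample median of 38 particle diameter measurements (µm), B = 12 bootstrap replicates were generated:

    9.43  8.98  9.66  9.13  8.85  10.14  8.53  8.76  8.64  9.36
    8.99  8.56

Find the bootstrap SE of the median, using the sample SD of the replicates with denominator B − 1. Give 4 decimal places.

Bootstrap SE is the standard deviation of the 12 replicate medians.
Mean of replicates: (9.43 + 8.98 + 9.66 + 9.13 + 8.85 + 10.14 + 8.53 + 8.76 + 8.64 + 9.36 + 8.99 + 8.56) / 12 = 109.03000 / 12 = 9.08583
Sum of squared deviations: (+0.34417)² + (−0.10583)² + (+0.57417)² + (+0.04417)² + (−0.23583)² + (+1.05417)² + (−0.55583)² + (−0.32583)² + (−0.44583)² + (+0.27417)² + (−0.09583)² + (−0.52583)² = 2.60289
Variance = 2.60289 / 11 = 0.23663
SE* = √0.23663

SE* = 0.4864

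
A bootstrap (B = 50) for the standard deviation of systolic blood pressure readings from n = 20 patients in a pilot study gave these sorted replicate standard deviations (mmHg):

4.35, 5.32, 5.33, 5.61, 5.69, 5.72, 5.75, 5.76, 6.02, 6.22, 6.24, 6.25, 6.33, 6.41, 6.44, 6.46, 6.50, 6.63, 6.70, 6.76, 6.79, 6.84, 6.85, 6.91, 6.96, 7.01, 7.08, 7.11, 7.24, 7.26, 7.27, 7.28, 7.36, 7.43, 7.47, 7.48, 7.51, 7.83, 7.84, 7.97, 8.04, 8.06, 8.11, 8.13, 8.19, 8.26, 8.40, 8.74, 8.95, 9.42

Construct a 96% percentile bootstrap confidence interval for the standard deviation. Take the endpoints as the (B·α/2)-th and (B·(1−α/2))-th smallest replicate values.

α = 0.04; lower rank = 50 × 0.020 = 1; upper rank = 50 × 0.980 = 49.
The 1st smallest replicate is 4.35; the 49th is 8.95.

(4.35, 8.95)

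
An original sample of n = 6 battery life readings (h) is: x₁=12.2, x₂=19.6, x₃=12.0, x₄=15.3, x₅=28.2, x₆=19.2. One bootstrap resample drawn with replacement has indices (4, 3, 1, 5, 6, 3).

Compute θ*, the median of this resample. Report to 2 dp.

θ* = 13.75

Resample values: 15.3, 12.0, 12.2, 28.2, 19.2, 12.0.
Sorted: 12.0, 12.0, 12.2, 15.3, 19.2, 28.2
Median = average of the two middle values = 13.75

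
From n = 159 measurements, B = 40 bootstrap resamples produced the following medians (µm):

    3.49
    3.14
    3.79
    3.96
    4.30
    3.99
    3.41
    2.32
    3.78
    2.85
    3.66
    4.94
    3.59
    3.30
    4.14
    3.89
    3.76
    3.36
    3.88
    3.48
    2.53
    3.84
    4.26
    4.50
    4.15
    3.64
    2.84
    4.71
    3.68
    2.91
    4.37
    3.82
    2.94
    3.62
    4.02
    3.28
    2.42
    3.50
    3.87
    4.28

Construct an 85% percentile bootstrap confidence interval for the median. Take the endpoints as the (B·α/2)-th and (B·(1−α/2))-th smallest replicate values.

(2.53, 4.37)

Sorted replicates: 2.32, 2.42, 2.53, 2.84, 2.85, 2.91, 2.94, 3.14, 3.28, 3.30, 3.36, 3.41, 3.48, 3.49, 3.50, 3.59, 3.62, 3.64, 3.66, 3.68, 3.76, 3.78, 3.79, 3.82, 3.84, 3.87, 3.88, 3.89, 3.96, 3.99, 4.02, 4.14, 4.15, 4.26, 4.28, 4.30, 4.37, 4.50, 4.71, 4.94
α = 0.15; lower rank = 40 × 0.075 = 3; upper rank = 40 × 0.925 = 37.
The 3rd smallest replicate is 2.53; the 37th is 4.37.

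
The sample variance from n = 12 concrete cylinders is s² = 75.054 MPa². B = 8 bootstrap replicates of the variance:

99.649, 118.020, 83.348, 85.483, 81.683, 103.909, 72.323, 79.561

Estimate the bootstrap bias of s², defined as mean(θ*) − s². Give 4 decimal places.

mean(θ*) = (99.649 + 118.020 + 83.348 + 85.483 + 81.683 + 103.909 + 72.323 + 79.561) / 8 = 90.49700
bias = 90.49700 − 75.054

bias = +15.4430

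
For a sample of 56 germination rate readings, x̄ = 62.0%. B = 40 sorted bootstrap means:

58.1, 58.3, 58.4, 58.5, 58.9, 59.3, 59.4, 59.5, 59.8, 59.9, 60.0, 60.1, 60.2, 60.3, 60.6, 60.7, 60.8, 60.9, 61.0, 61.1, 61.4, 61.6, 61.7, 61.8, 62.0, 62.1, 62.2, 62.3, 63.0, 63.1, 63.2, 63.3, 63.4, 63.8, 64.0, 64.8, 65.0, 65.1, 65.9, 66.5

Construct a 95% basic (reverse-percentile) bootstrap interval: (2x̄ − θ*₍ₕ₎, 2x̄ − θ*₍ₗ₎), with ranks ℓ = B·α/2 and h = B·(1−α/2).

(58.1, 65.9)

Percentile endpoints at ranks 1 and 39: θ*₍1₎ = 58.1, θ*₍39₎ = 65.9.
Basic interval reflects these around x̄:
  lower = 2 × 62.0 − 65.9 = 58.1
  upper = 2 × 62.0 − 58.1 = 65.9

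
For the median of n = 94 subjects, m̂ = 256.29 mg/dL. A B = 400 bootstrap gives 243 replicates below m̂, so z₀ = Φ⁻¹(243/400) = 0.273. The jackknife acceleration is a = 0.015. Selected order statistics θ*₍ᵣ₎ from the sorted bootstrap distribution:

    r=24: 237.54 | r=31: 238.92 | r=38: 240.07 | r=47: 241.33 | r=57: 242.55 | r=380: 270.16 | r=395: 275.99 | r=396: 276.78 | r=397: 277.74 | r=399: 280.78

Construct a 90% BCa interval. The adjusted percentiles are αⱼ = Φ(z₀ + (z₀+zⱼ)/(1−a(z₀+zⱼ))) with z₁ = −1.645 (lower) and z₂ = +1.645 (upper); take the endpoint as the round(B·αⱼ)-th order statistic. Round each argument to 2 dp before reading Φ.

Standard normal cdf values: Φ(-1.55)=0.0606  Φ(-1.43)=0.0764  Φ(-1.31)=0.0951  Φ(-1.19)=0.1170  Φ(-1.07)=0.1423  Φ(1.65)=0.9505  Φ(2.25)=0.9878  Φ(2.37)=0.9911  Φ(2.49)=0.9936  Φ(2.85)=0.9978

Lower: z₀ + z₁ = 0.273 + (-1.645) = -1.372; 1 − a(z₀+z₁) = 1 − (0.015)(-1.372) = 1.0206; argument = 0.273 + (-1.372)/1.0206 = -1.0713 → -1.07.
α₁ = Φ(-1.07) = 0.1423; rank = round(400 × 0.1423) = 57; θ*₍57₎ = 242.55.
Upper: z₀ + z₂ = 1.918; 1 − a(z₀+z₂) = 0.9712; argument = 2.2478 → 2.25; α₂ = 0.9878; rank = 395; θ*₍395₎ = 275.99.

(242.55, 275.99)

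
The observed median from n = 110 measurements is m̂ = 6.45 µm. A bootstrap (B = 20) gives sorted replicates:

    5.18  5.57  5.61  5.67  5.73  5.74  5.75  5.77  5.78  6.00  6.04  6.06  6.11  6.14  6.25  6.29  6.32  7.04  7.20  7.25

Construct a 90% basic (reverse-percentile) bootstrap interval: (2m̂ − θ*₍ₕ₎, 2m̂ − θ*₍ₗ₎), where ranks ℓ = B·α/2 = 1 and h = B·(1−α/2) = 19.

Percentile endpoints at ranks 1 and 19: θ*₍1₎ = 5.18, θ*₍19₎ = 7.20.
Basic interval reflects these around m̂:
  lower = 2 × 6.45 − 7.20 = 5.70
  upper = 2 × 6.45 − 5.18 = 7.72

(5.70, 7.72)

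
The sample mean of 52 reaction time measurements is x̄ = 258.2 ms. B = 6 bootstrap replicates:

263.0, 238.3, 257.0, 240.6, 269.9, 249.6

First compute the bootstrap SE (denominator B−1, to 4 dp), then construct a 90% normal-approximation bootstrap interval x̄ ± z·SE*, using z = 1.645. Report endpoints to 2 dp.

(237.61, 278.79)

Mean of replicates = 253.0667; sum of squared deviations = 782.9933; SE* = √(782.9933/5) = 12.5139
Margin = 1.645 × 12.5139 = 20.585
Interval: 258.2 ± 20.585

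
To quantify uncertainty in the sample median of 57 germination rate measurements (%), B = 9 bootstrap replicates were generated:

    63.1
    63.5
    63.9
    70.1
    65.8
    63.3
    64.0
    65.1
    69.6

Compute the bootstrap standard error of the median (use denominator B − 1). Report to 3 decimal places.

SE* = 2.681

Bootstrap SE is the standard deviation of the 9 replicate medians.
Mean of replicates: (63.1 + 63.5 + 63.9 + 70.1 + 65.8 + 63.3 + 64.0 + 65.1 + 69.6) / 9 = 588.4000 / 9 = 65.3778
Sum of squared deviations: (−2.2778)² + (−1.8778)² + (−1.4778)² + (+4.7222)² + (+0.4222)² + (−2.0778)² + (−1.3778)² + (−0.2778)² + (+4.2222)² = 57.4956
Variance = 57.4956 / 8 = 7.1869
SE* = √7.1869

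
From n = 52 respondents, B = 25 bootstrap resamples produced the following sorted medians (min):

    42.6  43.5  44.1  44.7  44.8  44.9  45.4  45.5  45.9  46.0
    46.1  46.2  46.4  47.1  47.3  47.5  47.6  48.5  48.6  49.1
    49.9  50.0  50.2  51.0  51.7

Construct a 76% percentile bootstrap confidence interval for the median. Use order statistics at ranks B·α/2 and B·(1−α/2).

α = 0.24; lower rank = 25 × 0.120 = 3; upper rank = 25 × 0.880 = 22.
The 3rd smallest replicate is 44.1; the 22nd is 50.0.

(44.1, 50.0)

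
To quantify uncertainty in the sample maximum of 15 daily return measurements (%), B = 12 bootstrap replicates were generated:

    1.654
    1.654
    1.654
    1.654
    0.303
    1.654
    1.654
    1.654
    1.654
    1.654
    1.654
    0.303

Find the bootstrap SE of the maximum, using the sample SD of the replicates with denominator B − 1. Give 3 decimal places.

Bootstrap SE is the standard deviation of the 12 replicate maximums.
Mean of replicates: (1.654 + 1.654 + 1.654 + 1.654 + 0.303 + 1.654 + 1.654 + 1.654 + 1.654 + 1.654 + 1.654 + 0.303) / 12 = 17.1460 / 12 = 1.4288
Sum of squared deviations: (+0.2252)² + (+0.2252)² + (+0.2252)² + (+0.2252)² + (−1.1258)² + (+0.2252)² + (+0.2252)² + (+0.2252)² + (+0.2252)² + (+0.2252)² + (+0.2252)² + (−1.1258)² = 3.0420
Variance = 3.0420 / 11 = 0.2765
SE* = √0.2765

SE* = 0.526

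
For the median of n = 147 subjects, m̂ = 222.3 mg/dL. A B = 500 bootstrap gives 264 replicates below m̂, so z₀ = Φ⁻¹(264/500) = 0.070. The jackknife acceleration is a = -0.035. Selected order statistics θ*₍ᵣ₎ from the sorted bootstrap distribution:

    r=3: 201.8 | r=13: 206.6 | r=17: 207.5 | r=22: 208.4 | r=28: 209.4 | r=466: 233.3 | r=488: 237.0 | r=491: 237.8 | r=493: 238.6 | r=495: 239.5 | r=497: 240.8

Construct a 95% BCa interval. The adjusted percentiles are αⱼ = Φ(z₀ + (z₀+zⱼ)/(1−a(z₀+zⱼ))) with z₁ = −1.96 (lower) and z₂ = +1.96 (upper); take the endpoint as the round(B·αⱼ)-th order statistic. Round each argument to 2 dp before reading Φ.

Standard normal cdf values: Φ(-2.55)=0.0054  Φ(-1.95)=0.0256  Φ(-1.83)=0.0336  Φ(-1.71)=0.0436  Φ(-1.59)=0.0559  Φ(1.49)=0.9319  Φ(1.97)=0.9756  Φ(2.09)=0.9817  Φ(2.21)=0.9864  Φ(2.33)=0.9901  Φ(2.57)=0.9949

(206.6, 237.0)

Lower: z₀ + z₁ = 0.070 + (-1.960) = -1.890; 1 − a(z₀+z₁) = 1 − (-0.035)(-1.890) = 0.9338; argument = 0.070 + (-1.890)/0.9338 = -1.9539 → -1.95.
α₁ = Φ(-1.95) = 0.0256; rank = round(500 × 0.0256) = 13; θ*₍13₎ = 206.6.
Upper: z₀ + z₂ = 2.030; 1 − a(z₀+z₂) = 1.0711; argument = 1.9653 → 1.97; α₂ = 0.9756; rank = 488; θ*₍488₎ = 237.0.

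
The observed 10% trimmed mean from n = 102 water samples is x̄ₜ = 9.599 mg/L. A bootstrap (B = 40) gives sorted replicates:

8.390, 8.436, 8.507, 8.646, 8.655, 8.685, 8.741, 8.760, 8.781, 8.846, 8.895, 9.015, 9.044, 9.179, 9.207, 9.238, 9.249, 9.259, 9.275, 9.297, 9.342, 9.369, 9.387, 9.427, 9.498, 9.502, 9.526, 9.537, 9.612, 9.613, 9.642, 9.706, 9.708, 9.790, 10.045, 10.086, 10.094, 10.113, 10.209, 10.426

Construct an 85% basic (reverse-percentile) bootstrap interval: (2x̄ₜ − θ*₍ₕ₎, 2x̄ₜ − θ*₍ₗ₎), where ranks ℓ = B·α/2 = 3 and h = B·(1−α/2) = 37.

Percentile endpoints at ranks 3 and 37: θ*₍3₎ = 8.507, θ*₍37₎ = 10.094.
Basic interval reflects these around x̄ₜ:
  lower = 2 × 9.599 − 10.094 = 9.104
  upper = 2 × 9.599 − 8.507 = 10.691

(9.104, 10.691)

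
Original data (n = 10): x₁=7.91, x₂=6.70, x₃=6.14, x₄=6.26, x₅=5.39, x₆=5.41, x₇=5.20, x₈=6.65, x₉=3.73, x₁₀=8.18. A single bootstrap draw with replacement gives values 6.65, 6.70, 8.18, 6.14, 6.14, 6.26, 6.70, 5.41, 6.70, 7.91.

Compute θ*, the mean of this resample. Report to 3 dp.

Mean = (6.65 + 6.70 + 8.18 + 6.14 + 6.14 + 6.26 + 6.70 + 5.41 + 6.70 + 7.91) / 10 = 66.790 / 10 = 6.679

θ* = 6.679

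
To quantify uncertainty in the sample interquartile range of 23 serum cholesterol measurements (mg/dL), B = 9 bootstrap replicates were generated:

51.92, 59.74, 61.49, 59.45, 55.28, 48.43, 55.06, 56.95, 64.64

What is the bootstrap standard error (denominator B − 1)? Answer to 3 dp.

SE* = 4.975

Bootstrap SE is the standard deviation of the 9 replicate interquartile ranges.
Mean of replicates: (51.92 + 59.74 + 61.49 + 59.45 + 55.28 + 48.43 + 55.06 + 56.95 + 64.64) / 9 = 512.9600 / 9 = 56.9956
Sum of squared deviations: (−5.0756)² + (+2.7444)² + (+4.4944)² + (+2.4544)² + (−1.7156)² + (−8.5656)² + (−1.9356)² + (−0.0456)² + (+7.6444)² = 198.0154
Variance = 198.0154 / 8 = 24.7519
SE* = √24.7519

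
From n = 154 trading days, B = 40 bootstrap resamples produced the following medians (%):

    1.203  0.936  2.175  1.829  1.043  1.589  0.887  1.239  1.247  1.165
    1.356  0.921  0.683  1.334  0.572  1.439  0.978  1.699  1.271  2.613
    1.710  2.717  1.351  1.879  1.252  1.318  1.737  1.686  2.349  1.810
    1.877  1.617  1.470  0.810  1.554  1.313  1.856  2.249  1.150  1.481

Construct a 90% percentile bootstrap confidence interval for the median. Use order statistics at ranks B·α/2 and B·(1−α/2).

(0.683, 2.349)

Sorted replicates: 0.572, 0.683, 0.810, 0.887, 0.921, 0.936, 0.978, 1.043, 1.150, 1.165, 1.203, 1.239, 1.247, 1.252, 1.271, 1.313, 1.318, 1.334, 1.351, 1.356, 1.439, 1.470, 1.481, 1.554, 1.589, 1.617, 1.686, 1.699, 1.710, 1.737, 1.810, 1.829, 1.856, 1.877, 1.879, 2.175, 2.249, 2.349, 2.613, 2.717
α = 0.10; lower rank = 40 × 0.050 = 2; upper rank = 40 × 0.950 = 38.
The 2nd smallest replicate is 0.683; the 38th is 2.349.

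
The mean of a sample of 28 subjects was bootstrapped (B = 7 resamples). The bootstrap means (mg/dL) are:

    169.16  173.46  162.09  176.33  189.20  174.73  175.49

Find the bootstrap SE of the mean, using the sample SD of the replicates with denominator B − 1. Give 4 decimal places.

Bootstrap SE is the standard deviation of the 7 replicate means.
Mean of replicates: (169.16 + 173.46 + 162.09 + 176.33 + 189.20 + 174.73 + 175.49) / 7 = 1220.46000 / 7 = 174.35143
Sum of squared deviations: (−5.19143)² + (−0.89143)² + (−12.26143)² + (+1.97857)² + (+14.84857)² + (+0.37857)² + (+1.13857)² = 403.92269
Variance = 403.92269 / 6 = 67.32045
SE* = √67.32045

SE* = 8.2049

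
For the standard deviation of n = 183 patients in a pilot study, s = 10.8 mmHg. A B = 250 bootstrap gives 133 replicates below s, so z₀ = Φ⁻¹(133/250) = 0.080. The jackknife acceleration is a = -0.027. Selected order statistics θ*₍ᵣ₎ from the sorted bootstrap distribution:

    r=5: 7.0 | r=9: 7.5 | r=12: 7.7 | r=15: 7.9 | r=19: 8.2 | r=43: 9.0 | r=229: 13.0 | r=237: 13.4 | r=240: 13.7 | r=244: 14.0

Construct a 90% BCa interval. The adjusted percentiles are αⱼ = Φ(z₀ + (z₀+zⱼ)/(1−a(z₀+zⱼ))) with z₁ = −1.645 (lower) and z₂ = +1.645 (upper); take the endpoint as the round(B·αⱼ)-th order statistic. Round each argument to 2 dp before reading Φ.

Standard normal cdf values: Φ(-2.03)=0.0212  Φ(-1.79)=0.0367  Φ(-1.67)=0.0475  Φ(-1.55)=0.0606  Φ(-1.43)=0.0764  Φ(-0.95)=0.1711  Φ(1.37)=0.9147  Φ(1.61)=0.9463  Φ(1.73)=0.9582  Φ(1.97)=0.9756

(7.9, 13.7)

Lower: z₀ + z₁ = 0.080 + (-1.645) = -1.565; 1 − a(z₀+z₁) = 1 − (-0.027)(-1.565) = 0.9577; argument = 0.080 + (-1.565)/0.9577 = -1.5540 → -1.55.
α₁ = Φ(-1.55) = 0.0606; rank = round(250 × 0.0606) = 15; θ*₍15₎ = 7.9.
Upper: z₀ + z₂ = 1.725; 1 − a(z₀+z₂) = 1.0466; argument = 1.7282 → 1.73; α₂ = 0.9582; rank = 240; θ*₍240₎ = 13.7.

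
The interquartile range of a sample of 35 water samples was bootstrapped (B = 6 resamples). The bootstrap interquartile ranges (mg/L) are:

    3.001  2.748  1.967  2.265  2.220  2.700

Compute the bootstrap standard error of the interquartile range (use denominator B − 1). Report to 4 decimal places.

Bootstrap SE is the standard deviation of the 6 replicate interquartile ranges.
Mean of replicates: (3.001 + 2.748 + 1.967 + 2.265 + 2.220 + 2.700) / 6 = 14.90100 / 6 = 2.48350
Sum of squared deviations: (+0.51750)² + (+0.26450)² + (−0.51650)² + (−0.21850)² + (−0.26350)² + (+0.21650)² = 0.76859
Variance = 0.76859 / 5 = 0.15372
SE* = √0.15372

SE* = 0.3921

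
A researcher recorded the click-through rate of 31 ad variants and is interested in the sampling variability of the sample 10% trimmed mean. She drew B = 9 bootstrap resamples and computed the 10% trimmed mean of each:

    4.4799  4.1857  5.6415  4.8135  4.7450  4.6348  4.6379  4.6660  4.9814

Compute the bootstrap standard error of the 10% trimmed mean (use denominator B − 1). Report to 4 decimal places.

Bootstrap SE is the standard deviation of the 9 replicate 10% trimmed means.
Mean of replicates: (4.4799 + 4.1857 + 5.6415 + 4.8135 + 4.7450 + 4.6348 + 4.6379 + 4.6660 + 4.9814) / 9 = 42.785700 / 9 = 4.753967
Sum of squared deviations: (−0.274067)² + (−0.568267)² + (+0.887533)² + (+0.059533)² + (−0.008967)² + (−0.119167)² + (−0.116067)² + (−0.087967)² + (+0.227433)² = 1.276516
Variance = 1.276516 / 8 = 0.159564
SE* = √0.159564

SE* = 0.3995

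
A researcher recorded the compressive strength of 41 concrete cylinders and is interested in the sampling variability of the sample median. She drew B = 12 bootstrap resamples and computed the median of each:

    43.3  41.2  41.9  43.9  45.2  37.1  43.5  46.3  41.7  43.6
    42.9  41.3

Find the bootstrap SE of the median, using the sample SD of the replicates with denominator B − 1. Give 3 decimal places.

Bootstrap SE is the standard deviation of the 12 replicate medians.
Mean of replicates: (43.3 + 41.2 + 41.9 + 43.9 + 45.2 + 37.1 + 43.5 + 46.3 + 41.7 + 43.6 + 42.9 + 41.3) / 12 = 511.9000 / 12 = 42.6583
Sum of squared deviations: (+0.6417)² + (−1.4583)² + (−0.7583)² + (+1.2417)² + (+2.5417)² + (−5.5583)² + (+0.8417)² + (+3.6417)² + (−0.9583)² + (+0.9417)² + (+0.2417)² + (−1.3583)² = 59.6892
Variance = 59.6892 / 11 = 5.4263
SE* = √5.4263

SE* = 2.329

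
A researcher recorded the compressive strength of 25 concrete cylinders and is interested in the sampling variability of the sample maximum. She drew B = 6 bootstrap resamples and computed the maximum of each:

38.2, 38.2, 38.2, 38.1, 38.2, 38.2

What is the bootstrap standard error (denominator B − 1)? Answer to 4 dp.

Bootstrap SE is the standard deviation of the 6 replicate maximums.
Mean of replicates: (38.2 + 38.2 + 38.2 + 38.1 + 38.2 + 38.2) / 6 = 229.100000 / 6 = 38.183333
Sum of squared deviations: (+0.016667)² + (+0.016667)² + (+0.016667)² + (−0.083333)² + (+0.016667)² + (+0.016667)² = 0.008333
Variance = 0.008333 / 5 = 0.001667
SE* = √0.001667

SE* = 0.0408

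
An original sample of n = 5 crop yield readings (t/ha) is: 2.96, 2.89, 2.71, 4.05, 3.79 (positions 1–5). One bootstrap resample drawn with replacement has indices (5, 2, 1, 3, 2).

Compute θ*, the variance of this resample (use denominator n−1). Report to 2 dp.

Resample values: 3.79, 2.89, 2.96, 2.71, 2.89.
Mean = 3.0480; sum of squared deviations = 0.7225
s² = 0.7225 / 4 = 0.1806

θ* = 0.18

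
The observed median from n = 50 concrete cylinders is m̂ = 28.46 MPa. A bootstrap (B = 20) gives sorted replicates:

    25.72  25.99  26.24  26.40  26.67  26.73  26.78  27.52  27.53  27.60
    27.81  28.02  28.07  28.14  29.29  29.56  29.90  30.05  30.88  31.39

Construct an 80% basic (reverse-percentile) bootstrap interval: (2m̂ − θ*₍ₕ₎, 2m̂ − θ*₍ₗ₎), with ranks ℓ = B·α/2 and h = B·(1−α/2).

Percentile endpoints at ranks 2 and 18: θ*₍2₎ = 25.99, θ*₍18₎ = 30.05.
Basic interval reflects these around m̂:
  lower = 2 × 28.46 − 30.05 = 26.87
  upper = 2 × 28.46 − 25.99 = 30.93

(26.87, 30.93)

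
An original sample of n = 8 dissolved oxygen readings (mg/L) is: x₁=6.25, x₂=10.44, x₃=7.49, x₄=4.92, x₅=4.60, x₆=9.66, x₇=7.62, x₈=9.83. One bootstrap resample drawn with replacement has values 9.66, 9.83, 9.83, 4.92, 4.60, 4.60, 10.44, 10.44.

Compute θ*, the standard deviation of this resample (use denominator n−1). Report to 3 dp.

Mean = 8.0400; sum of squared deviations = 53.9542
s² = 53.9542 / 7 = 7.7077
s = √7.7077 = 2.776

θ* = 2.776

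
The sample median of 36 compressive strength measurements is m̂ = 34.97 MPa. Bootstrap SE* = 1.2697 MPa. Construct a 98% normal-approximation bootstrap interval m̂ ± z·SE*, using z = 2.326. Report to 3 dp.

(32.017, 37.923)

Margin = 2.326 × 1.2697 = 2.9533
Interval: 34.97 ± 2.9533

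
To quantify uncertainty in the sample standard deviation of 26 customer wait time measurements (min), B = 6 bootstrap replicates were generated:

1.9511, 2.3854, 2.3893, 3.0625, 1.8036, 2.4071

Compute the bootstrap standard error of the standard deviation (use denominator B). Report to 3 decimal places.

Bootstrap SE is the standard deviation of the 6 replicate standard deviations.
Mean of replicates: (1.9511 + 2.3854 + 2.3893 + 3.0625 + 1.8036 + 2.4071) / 6 = 13.99900 / 6 = 2.33317
Sum of squared deviations: (−0.38207)² + (+0.05223)² + (+0.05613)² + (+0.72933)² + (−0.52957)² + (+0.07393)² = 0.96969
Variance = 0.96969 / 6 = 0.16161
SE* = √0.16161

SE* = 0.402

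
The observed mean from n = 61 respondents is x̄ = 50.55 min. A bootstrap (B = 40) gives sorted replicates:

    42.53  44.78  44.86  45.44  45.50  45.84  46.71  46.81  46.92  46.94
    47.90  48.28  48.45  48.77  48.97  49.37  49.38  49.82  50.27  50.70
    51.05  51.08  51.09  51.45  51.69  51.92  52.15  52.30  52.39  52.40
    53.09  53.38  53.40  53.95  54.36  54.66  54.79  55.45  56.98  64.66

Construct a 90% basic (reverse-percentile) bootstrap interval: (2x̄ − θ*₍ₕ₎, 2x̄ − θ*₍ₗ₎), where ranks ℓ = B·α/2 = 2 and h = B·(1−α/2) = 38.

(45.65, 56.32)

Percentile endpoints at ranks 2 and 38: θ*₍2₎ = 44.78, θ*₍38₎ = 55.45.
Basic interval reflects these around x̄:
  lower = 2 × 50.55 − 55.45 = 45.65
  upper = 2 × 50.55 − 44.78 = 56.32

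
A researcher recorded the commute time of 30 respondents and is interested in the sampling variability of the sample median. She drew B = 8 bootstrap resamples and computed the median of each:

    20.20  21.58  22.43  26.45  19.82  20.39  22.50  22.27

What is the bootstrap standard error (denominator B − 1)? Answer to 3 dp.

Bootstrap SE is the standard deviation of the 8 replicate medians.
Mean of replicates: (20.20 + 21.58 + 22.43 + 26.45 + 19.82 + 20.39 + 22.50 + 22.27) / 8 = 175.6400 / 8 = 21.9550
Sum of squared deviations: (−1.7550)² + (−0.3750)² + (+0.4750)² + (+4.4950)² + (−2.1350)² + (−1.5650)² + (+0.5450)² + (+0.3150)² = 31.0550
Variance = 31.0550 / 7 = 4.4364
SE* = √4.4364

SE* = 2.106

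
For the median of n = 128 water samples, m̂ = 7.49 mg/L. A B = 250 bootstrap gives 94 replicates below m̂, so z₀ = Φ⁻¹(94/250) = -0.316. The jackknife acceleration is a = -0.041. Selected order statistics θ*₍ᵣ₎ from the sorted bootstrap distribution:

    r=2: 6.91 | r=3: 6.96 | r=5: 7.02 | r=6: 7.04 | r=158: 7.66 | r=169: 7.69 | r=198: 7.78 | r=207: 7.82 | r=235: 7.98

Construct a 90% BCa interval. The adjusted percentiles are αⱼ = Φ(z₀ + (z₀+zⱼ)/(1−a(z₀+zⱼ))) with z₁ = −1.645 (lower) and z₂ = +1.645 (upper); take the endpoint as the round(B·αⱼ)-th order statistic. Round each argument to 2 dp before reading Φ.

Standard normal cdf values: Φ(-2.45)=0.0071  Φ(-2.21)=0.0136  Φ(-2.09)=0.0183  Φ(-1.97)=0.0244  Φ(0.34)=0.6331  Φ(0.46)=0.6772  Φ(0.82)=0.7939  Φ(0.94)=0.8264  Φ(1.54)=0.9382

Lower: z₀ + z₁ = -0.316 + (-1.645) = -1.961; 1 − a(z₀+z₁) = 1 − (-0.041)(-1.961) = 0.9196; argument = -0.316 + (-1.961)/0.9196 = -2.4485 → -2.45.
α₁ = Φ(-2.45) = 0.0071; rank = round(250 × 0.0071) = 2; θ*₍2₎ = 6.91.
Upper: z₀ + z₂ = 1.329; 1 − a(z₀+z₂) = 1.0545; argument = 0.9443 → 0.94; α₂ = 0.8264; rank = 207; θ*₍207₎ = 7.82.

(6.91, 7.82)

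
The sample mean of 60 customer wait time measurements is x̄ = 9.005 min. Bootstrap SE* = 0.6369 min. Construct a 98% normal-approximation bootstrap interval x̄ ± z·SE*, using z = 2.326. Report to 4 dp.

(7.5236, 10.4864)

Margin = 2.326 × 0.6369 = 1.48143
Interval: 9.005 ± 1.48143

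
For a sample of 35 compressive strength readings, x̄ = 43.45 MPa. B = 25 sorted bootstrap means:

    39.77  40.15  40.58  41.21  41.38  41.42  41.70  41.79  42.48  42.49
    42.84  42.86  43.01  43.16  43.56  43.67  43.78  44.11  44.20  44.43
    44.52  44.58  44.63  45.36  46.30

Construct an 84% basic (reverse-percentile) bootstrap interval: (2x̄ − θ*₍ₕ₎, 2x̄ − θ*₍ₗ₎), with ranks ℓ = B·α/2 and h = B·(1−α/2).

(42.27, 46.75)

Percentile endpoints at ranks 2 and 23: θ*₍2₎ = 40.15, θ*₍23₎ = 44.63.
Basic interval reflects these around x̄:
  lower = 2 × 43.45 − 44.63 = 42.27
  upper = 2 × 43.45 − 40.15 = 46.75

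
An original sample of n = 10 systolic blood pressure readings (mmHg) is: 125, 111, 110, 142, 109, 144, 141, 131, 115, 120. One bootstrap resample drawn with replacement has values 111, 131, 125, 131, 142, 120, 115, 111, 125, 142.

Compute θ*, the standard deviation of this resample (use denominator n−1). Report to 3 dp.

θ* = 11.383

Mean = 125.3000; sum of squared deviations = 1166.1000
s² = 1166.1000 / 9 = 129.5667
s = √129.5667 = 11.383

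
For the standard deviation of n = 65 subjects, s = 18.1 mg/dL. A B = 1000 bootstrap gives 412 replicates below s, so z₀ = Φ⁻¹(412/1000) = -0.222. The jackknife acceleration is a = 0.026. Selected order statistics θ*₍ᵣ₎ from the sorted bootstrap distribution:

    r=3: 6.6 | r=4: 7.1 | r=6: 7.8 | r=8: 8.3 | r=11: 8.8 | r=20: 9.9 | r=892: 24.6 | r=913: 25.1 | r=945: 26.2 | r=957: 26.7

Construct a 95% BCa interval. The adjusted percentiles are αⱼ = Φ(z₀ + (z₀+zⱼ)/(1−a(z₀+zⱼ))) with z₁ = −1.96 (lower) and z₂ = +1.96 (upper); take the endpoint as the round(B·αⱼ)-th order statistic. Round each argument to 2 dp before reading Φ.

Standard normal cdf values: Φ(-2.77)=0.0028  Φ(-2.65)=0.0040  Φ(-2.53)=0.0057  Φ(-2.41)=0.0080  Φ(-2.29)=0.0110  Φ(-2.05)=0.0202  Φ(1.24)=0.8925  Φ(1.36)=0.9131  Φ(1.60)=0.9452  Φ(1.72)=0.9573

Lower: z₀ + z₁ = -0.222 + (-1.960) = -2.182; 1 − a(z₀+z₁) = 1 − (0.026)(-2.182) = 1.0567; argument = -0.222 + (-2.182)/1.0567 = -2.2869 → -2.29.
α₁ = Φ(-2.29) = 0.0110; rank = round(1000 × 0.0110) = 11; θ*₍11₎ = 8.8.
Upper: z₀ + z₂ = 1.738; 1 − a(z₀+z₂) = 0.9548; argument = 1.5983 → 1.60; α₂ = 0.9452; rank = 945; θ*₍945₎ = 26.2.

(8.8, 26.2)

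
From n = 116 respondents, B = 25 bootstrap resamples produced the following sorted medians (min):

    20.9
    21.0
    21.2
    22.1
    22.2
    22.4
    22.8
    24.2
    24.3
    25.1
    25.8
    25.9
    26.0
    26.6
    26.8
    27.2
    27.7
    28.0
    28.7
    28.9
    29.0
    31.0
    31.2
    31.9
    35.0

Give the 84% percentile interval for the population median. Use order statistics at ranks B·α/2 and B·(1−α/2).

α = 0.16; lower rank = 25 × 0.080 = 2; upper rank = 25 × 0.920 = 23.
The 2nd smallest replicate is 21.0; the 23rd is 31.2.

(21.0, 31.2)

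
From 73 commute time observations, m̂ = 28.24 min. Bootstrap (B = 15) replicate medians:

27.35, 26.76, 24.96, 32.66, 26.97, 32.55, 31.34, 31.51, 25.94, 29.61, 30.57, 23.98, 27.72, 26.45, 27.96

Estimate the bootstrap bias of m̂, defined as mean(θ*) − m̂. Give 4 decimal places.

bias = +0.1820

mean(θ*) = (27.35 + 26.76 + 24.96 + 32.66 + 26.97 + 32.55 + 31.34 + 31.51 + 25.94 + 29.61 + 30.57 + 23.98 + 27.72 + 26.45 + 27.96) / 15 = 28.42200
bias = 28.42200 − 28.24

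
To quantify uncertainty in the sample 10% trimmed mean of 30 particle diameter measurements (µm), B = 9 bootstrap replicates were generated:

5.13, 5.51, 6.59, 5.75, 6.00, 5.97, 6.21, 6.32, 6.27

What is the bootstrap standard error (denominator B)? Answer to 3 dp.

Bootstrap SE is the standard deviation of the 9 replicate 10% trimmed means.
Mean of replicates: (5.13 + 5.51 + 6.59 + 5.75 + 6.00 + 5.97 + 6.21 + 6.32 + 6.27) / 9 = 53.7500 / 9 = 5.9722
Sum of squared deviations: (−0.8422)² + (−0.4622)² + (+0.6178)² + (−0.2222)² + (+0.0278)² + (−0.0022)² + (+0.2378)² + (+0.3478)² + (+0.2978)² = 1.6210
Variance = 1.6210 / 9 = 0.1801
SE* = √0.1801

SE* = 0.424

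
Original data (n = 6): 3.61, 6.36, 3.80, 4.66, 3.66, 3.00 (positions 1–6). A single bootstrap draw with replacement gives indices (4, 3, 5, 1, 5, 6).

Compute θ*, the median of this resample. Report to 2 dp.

Resample values: 4.66, 3.80, 3.66, 3.61, 3.66, 3.00.
Sorted: 3.00, 3.61, 3.66, 3.66, 3.80, 4.66
Median = average of the two middle values = 3.66

θ* = 3.66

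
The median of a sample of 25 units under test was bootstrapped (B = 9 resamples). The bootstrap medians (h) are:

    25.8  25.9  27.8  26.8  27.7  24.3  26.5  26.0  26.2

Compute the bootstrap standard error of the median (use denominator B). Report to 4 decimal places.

Bootstrap SE is the standard deviation of the 9 replicate medians.
Mean of replicates: (25.8 + 25.9 + 27.8 + 26.8 + 27.7 + 24.3 + 26.5 + 26.0 + 26.2) / 9 = 237.00000 / 9 = 26.33333
Sum of squared deviations: (−0.53333)² + (−0.43333)² + (+1.46667)² + (+0.46667)² + (+1.36667)² + (−2.03333)² + (+0.16667)² + (−0.33333)² + (−0.13333)² = 9.00000
Variance = 9.00000 / 9 = 1.00000
SE* = √1.00000

SE* = 1.0000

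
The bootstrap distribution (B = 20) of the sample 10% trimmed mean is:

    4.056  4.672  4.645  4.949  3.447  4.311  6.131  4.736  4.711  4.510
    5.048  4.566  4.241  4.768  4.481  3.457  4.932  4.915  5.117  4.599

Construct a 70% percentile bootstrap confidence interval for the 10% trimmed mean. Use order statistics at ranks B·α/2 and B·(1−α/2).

Sorted replicates: 3.447, 3.457, 4.056, 4.241, 4.311, 4.481, 4.510, 4.566, 4.599, 4.645, 4.672, 4.711, 4.736, 4.768, 4.915, 4.932, 4.949, 5.048, 5.117, 6.131
α = 0.30; lower rank = 20 × 0.150 = 3; upper rank = 20 × 0.850 = 17.
The 3rd smallest replicate is 4.056; the 17th is 4.949.

(4.056, 4.949)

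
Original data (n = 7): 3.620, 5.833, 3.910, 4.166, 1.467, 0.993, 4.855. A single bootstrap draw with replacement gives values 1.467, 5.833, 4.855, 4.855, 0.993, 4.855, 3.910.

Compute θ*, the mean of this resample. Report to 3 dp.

θ* = 3.824

Mean = (1.467 + 5.833 + 4.855 + 4.855 + 0.993 + 4.855 + 3.910) / 7 = 26.7680 / 7 = 3.824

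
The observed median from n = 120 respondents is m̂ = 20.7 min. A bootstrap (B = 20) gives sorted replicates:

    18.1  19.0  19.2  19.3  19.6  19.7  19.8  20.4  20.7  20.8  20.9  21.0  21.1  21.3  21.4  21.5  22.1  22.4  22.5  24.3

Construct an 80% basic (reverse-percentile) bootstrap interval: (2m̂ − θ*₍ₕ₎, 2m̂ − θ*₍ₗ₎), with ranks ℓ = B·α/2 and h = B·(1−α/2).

Percentile endpoints at ranks 2 and 18: θ*₍2₎ = 19.0, θ*₍18₎ = 22.4.
Basic interval reflects these around m̂:
  lower = 2 × 20.7 − 22.4 = 19.0
  upper = 2 × 20.7 − 19.0 = 22.4

(19.0, 22.4)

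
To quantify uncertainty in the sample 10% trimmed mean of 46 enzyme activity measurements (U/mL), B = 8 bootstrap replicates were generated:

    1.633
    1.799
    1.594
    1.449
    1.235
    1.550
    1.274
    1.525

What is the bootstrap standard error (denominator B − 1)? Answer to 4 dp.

SE* = 0.1861

Bootstrap SE is the standard deviation of the 8 replicate 10% trimmed means.
Mean of replicates: (1.633 + 1.799 + 1.594 + 1.449 + 1.235 + 1.550 + 1.274 + 1.525) / 8 = 12.05900 / 8 = 1.50738
Sum of squared deviations: (+0.12562)² + (+0.29162)² + (+0.08662)² + (−0.05838)² + (−0.27238)² + (+0.04262)² + (−0.23338)² + (+0.01762)² = 0.24252
Variance = 0.24252 / 7 = 0.03465
SE* = √0.03465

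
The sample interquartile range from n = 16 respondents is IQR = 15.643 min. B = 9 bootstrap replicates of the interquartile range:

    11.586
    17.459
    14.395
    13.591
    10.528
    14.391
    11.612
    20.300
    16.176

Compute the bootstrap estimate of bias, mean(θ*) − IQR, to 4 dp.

mean(θ*) = (11.586 + 17.459 + 14.395 + 13.591 + 10.528 + 14.391 + 11.612 + 20.300 + 16.176) / 9 = 14.44867
bias = 14.44867 − 15.643

bias = −1.1943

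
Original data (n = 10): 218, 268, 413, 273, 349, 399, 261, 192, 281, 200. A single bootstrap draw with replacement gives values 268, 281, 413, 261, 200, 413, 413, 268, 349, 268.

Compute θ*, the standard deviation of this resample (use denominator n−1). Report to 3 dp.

Mean = 313.4000; sum of squared deviations = 53866.4000
s² = 53866.4000 / 9 = 5985.1556
s = √5985.1556 = 77.364

θ* = 77.364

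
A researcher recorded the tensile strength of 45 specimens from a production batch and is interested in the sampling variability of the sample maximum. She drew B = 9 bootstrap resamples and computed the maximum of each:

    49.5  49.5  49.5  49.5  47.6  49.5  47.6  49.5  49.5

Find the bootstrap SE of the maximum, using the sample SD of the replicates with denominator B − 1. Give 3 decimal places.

SE* = 0.838

Bootstrap SE is the standard deviation of the 9 replicate maximums.
Mean of replicates: (49.5 + 49.5 + 49.5 + 49.5 + 47.6 + 49.5 + 47.6 + 49.5 + 49.5) / 9 = 441.7000 / 9 = 49.0778
Sum of squared deviations: (+0.4222)² + (+0.4222)² + (+0.4222)² + (+0.4222)² + (−1.4778)² + (+0.4222)² + (−1.4778)² + (+0.4222)² + (+0.4222)² = 5.6156
Variance = 5.6156 / 8 = 0.7019
SE* = √0.7019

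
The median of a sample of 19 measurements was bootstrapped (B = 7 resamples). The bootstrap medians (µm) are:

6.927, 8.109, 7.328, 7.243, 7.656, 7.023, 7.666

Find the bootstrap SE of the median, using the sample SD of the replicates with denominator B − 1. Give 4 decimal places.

Bootstrap SE is the standard deviation of the 7 replicate medians.
Mean of replicates: (6.927 + 8.109 + 7.328 + 7.243 + 7.656 + 7.023 + 7.666) / 7 = 51.95200 / 7 = 7.42171
Sum of squared deviations: (−0.49471)² + (+0.68729)² + (−0.09371)² + (−0.17871)² + (+0.23429)² + (−0.39871)² + (+0.24429)² = 1.03136
Variance = 1.03136 / 6 = 0.17189
SE* = √0.17189

SE* = 0.4146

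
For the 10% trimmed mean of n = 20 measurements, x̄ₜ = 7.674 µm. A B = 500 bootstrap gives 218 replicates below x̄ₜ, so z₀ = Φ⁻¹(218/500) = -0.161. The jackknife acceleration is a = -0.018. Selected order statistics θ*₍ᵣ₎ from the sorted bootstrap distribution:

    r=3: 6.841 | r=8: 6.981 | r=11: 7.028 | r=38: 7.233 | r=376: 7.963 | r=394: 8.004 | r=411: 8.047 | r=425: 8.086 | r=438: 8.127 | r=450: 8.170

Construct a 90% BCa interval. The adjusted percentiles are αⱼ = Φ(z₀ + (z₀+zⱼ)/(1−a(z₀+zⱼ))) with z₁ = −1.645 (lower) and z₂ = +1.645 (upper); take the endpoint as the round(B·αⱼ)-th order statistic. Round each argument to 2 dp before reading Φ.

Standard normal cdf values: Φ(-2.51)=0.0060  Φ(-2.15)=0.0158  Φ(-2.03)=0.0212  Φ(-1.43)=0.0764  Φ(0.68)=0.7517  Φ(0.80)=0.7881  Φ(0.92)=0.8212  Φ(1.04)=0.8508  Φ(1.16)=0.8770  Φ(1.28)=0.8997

Lower: z₀ + z₁ = -0.161 + (-1.645) = -1.806; 1 − a(z₀+z₁) = 1 − (-0.018)(-1.806) = 0.9675; argument = -0.161 + (-1.806)/0.9675 = -2.0277 → -2.03.
α₁ = Φ(-2.03) = 0.0212; rank = round(500 × 0.0212) = 11; θ*₍11₎ = 7.028.
Upper: z₀ + z₂ = 1.484; 1 − a(z₀+z₂) = 1.0267; argument = 1.2844 → 1.28; α₂ = 0.8997; rank = 450; θ*₍450₎ = 8.170.

(7.028, 8.170)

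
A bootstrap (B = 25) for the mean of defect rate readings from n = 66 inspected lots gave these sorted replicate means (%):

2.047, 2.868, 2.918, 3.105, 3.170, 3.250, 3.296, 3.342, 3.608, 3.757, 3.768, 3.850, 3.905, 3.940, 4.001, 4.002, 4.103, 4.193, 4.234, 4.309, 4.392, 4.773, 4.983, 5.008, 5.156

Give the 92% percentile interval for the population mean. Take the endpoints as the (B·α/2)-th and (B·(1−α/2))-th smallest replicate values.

α = 0.08; lower rank = 25 × 0.040 = 1; upper rank = 25 × 0.960 = 24.
The 1st smallest replicate is 2.047; the 24th is 5.008.

(2.047, 5.008)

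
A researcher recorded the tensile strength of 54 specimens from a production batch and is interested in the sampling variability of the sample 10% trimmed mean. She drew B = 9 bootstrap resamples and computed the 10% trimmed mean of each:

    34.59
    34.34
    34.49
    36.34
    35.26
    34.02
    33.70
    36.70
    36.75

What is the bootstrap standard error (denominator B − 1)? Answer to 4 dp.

SE* = 1.1818

Bootstrap SE is the standard deviation of the 9 replicate 10% trimmed means.
Mean of replicates: (34.59 + 34.34 + 34.49 + 36.34 + 35.26 + 34.02 + 33.70 + 36.70 + 36.75) / 9 = 316.19000 / 9 = 35.13222
Sum of squared deviations: (−0.54222)² + (−0.79222)² + (−0.64222)² + (+1.20778)² + (+0.12778)² + (−1.11222)² + (−1.43222)² + (+1.56778)² + (+1.61778)² = 11.17256
Variance = 11.17256 / 8 = 1.39657
SE* = √1.39657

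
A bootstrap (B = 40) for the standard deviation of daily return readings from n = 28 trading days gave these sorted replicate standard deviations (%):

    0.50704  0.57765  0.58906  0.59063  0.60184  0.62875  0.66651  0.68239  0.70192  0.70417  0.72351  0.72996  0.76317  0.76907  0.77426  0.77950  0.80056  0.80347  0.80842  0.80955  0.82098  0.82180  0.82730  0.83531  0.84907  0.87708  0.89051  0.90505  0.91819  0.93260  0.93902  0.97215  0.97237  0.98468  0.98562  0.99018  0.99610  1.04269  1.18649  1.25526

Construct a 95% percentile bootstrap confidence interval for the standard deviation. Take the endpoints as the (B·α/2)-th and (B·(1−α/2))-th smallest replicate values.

(0.50704, 1.18649)

α = 0.05; lower rank = 40 × 0.025 = 1; upper rank = 40 × 0.975 = 39.
The 1st smallest replicate is 0.50704; the 39th is 1.18649.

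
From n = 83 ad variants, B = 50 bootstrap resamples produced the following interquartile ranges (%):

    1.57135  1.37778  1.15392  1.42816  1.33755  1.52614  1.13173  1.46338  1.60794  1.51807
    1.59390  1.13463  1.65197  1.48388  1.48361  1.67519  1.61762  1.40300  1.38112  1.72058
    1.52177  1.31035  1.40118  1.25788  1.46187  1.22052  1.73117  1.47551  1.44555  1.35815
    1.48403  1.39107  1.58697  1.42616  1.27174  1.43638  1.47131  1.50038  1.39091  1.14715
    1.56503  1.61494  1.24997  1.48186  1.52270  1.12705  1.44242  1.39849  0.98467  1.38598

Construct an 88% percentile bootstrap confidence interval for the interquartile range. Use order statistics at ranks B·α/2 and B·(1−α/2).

Sorted replicates: 0.98467, 1.12705, 1.13173, 1.13463, 1.14715, 1.15392, 1.22052, 1.24997, 1.25788, 1.27174, 1.31035, 1.33755, 1.35815, 1.37778, 1.38112, 1.38598, 1.39091, 1.39107, 1.39849, 1.40118, 1.40300, 1.42616, 1.42816, 1.43638, 1.44242, 1.44555, 1.46187, 1.46338, 1.47131, 1.47551, 1.48186, 1.48361, 1.48388, 1.48403, 1.50038, 1.51807, 1.52177, 1.52270, 1.52614, 1.56503, 1.57135, 1.58697, 1.59390, 1.60794, 1.61494, 1.61762, 1.65197, 1.67519, 1.72058, 1.73117
α = 0.12; lower rank = 50 × 0.060 = 3; upper rank = 50 × 0.940 = 47.
The 3rd smallest replicate is 1.13173; the 47th is 1.65197.

(1.13173, 1.65197)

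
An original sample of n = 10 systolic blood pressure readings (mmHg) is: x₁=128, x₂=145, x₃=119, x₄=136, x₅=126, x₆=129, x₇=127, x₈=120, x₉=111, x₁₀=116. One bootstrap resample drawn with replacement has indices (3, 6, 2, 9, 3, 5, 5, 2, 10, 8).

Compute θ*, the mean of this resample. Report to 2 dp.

Resample values: 119, 129, 145, 111, 119, 126, 126, 145, 116, 120.
Mean = (119 + 129 + 145 + 111 + 119 + 126 + 126 + 145 + 116 + 120) / 10 = 1256.0 / 10 = 125.60

θ* = 125.60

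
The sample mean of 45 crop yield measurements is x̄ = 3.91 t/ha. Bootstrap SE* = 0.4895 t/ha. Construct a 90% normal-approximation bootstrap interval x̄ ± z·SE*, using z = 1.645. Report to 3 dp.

Margin = 1.645 × 0.4895 = 0.8052
Interval: 3.91 ± 0.8052

(3.105, 4.715)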